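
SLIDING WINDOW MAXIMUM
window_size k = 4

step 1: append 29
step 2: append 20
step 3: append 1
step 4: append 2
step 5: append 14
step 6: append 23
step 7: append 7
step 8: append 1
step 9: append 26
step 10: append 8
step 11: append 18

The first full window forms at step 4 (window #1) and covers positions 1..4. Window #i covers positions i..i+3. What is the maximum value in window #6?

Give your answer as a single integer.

Answer: 26

Derivation:
step 1: append 29 -> window=[29] (not full yet)
step 2: append 20 -> window=[29, 20] (not full yet)
step 3: append 1 -> window=[29, 20, 1] (not full yet)
step 4: append 2 -> window=[29, 20, 1, 2] -> max=29
step 5: append 14 -> window=[20, 1, 2, 14] -> max=20
step 6: append 23 -> window=[1, 2, 14, 23] -> max=23
step 7: append 7 -> window=[2, 14, 23, 7] -> max=23
step 8: append 1 -> window=[14, 23, 7, 1] -> max=23
step 9: append 26 -> window=[23, 7, 1, 26] -> max=26
Window #6 max = 26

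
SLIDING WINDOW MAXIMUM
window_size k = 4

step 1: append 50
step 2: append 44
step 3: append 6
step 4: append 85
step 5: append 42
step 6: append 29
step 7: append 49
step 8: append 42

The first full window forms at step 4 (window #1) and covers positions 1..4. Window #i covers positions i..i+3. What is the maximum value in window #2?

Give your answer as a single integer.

step 1: append 50 -> window=[50] (not full yet)
step 2: append 44 -> window=[50, 44] (not full yet)
step 3: append 6 -> window=[50, 44, 6] (not full yet)
step 4: append 85 -> window=[50, 44, 6, 85] -> max=85
step 5: append 42 -> window=[44, 6, 85, 42] -> max=85
Window #2 max = 85

Answer: 85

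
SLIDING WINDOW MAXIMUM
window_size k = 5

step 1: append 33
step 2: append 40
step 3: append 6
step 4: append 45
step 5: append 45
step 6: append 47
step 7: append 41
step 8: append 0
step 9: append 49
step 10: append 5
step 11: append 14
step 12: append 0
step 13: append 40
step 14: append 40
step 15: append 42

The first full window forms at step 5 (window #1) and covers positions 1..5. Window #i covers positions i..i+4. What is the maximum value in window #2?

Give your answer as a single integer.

step 1: append 33 -> window=[33] (not full yet)
step 2: append 40 -> window=[33, 40] (not full yet)
step 3: append 6 -> window=[33, 40, 6] (not full yet)
step 4: append 45 -> window=[33, 40, 6, 45] (not full yet)
step 5: append 45 -> window=[33, 40, 6, 45, 45] -> max=45
step 6: append 47 -> window=[40, 6, 45, 45, 47] -> max=47
Window #2 max = 47

Answer: 47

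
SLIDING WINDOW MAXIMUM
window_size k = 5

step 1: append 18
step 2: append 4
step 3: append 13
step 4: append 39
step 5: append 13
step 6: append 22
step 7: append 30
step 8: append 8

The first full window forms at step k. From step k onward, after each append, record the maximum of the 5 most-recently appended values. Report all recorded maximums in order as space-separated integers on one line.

Answer: 39 39 39 39

Derivation:
step 1: append 18 -> window=[18] (not full yet)
step 2: append 4 -> window=[18, 4] (not full yet)
step 3: append 13 -> window=[18, 4, 13] (not full yet)
step 4: append 39 -> window=[18, 4, 13, 39] (not full yet)
step 5: append 13 -> window=[18, 4, 13, 39, 13] -> max=39
step 6: append 22 -> window=[4, 13, 39, 13, 22] -> max=39
step 7: append 30 -> window=[13, 39, 13, 22, 30] -> max=39
step 8: append 8 -> window=[39, 13, 22, 30, 8] -> max=39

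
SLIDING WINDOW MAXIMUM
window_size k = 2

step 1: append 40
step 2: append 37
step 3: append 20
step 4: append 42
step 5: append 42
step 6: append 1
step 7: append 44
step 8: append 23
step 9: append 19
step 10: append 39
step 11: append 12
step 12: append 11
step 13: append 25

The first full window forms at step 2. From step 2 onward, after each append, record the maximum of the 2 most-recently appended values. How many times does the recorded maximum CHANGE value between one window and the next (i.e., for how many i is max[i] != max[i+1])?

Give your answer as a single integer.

step 1: append 40 -> window=[40] (not full yet)
step 2: append 37 -> window=[40, 37] -> max=40
step 3: append 20 -> window=[37, 20] -> max=37
step 4: append 42 -> window=[20, 42] -> max=42
step 5: append 42 -> window=[42, 42] -> max=42
step 6: append 1 -> window=[42, 1] -> max=42
step 7: append 44 -> window=[1, 44] -> max=44
step 8: append 23 -> window=[44, 23] -> max=44
step 9: append 19 -> window=[23, 19] -> max=23
step 10: append 39 -> window=[19, 39] -> max=39
step 11: append 12 -> window=[39, 12] -> max=39
step 12: append 11 -> window=[12, 11] -> max=12
step 13: append 25 -> window=[11, 25] -> max=25
Recorded maximums: 40 37 42 42 42 44 44 23 39 39 12 25
Changes between consecutive maximums: 7

Answer: 7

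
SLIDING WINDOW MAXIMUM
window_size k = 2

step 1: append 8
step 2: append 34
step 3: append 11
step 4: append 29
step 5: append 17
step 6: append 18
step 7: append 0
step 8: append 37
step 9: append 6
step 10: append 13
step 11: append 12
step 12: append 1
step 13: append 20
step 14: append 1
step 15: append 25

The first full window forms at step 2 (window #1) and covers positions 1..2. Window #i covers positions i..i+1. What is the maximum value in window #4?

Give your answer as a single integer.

Answer: 29

Derivation:
step 1: append 8 -> window=[8] (not full yet)
step 2: append 34 -> window=[8, 34] -> max=34
step 3: append 11 -> window=[34, 11] -> max=34
step 4: append 29 -> window=[11, 29] -> max=29
step 5: append 17 -> window=[29, 17] -> max=29
Window #4 max = 29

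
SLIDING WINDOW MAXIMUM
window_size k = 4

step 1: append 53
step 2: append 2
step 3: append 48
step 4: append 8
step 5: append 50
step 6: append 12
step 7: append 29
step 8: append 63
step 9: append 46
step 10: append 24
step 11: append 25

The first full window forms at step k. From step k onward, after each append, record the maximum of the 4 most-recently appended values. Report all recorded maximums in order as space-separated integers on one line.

step 1: append 53 -> window=[53] (not full yet)
step 2: append 2 -> window=[53, 2] (not full yet)
step 3: append 48 -> window=[53, 2, 48] (not full yet)
step 4: append 8 -> window=[53, 2, 48, 8] -> max=53
step 5: append 50 -> window=[2, 48, 8, 50] -> max=50
step 6: append 12 -> window=[48, 8, 50, 12] -> max=50
step 7: append 29 -> window=[8, 50, 12, 29] -> max=50
step 8: append 63 -> window=[50, 12, 29, 63] -> max=63
step 9: append 46 -> window=[12, 29, 63, 46] -> max=63
step 10: append 24 -> window=[29, 63, 46, 24] -> max=63
step 11: append 25 -> window=[63, 46, 24, 25] -> max=63

Answer: 53 50 50 50 63 63 63 63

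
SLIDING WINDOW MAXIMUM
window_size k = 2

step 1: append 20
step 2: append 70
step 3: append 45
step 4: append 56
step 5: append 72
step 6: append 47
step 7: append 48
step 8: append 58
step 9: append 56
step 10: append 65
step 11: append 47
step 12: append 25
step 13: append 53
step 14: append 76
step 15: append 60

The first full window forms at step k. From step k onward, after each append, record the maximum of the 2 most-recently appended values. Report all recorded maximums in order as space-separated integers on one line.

Answer: 70 70 56 72 72 48 58 58 65 65 47 53 76 76

Derivation:
step 1: append 20 -> window=[20] (not full yet)
step 2: append 70 -> window=[20, 70] -> max=70
step 3: append 45 -> window=[70, 45] -> max=70
step 4: append 56 -> window=[45, 56] -> max=56
step 5: append 72 -> window=[56, 72] -> max=72
step 6: append 47 -> window=[72, 47] -> max=72
step 7: append 48 -> window=[47, 48] -> max=48
step 8: append 58 -> window=[48, 58] -> max=58
step 9: append 56 -> window=[58, 56] -> max=58
step 10: append 65 -> window=[56, 65] -> max=65
step 11: append 47 -> window=[65, 47] -> max=65
step 12: append 25 -> window=[47, 25] -> max=47
step 13: append 53 -> window=[25, 53] -> max=53
step 14: append 76 -> window=[53, 76] -> max=76
step 15: append 60 -> window=[76, 60] -> max=76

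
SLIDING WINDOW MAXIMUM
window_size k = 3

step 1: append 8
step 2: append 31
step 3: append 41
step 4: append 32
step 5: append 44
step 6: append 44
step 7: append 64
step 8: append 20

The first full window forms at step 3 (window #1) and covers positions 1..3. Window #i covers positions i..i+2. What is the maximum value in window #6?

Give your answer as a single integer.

step 1: append 8 -> window=[8] (not full yet)
step 2: append 31 -> window=[8, 31] (not full yet)
step 3: append 41 -> window=[8, 31, 41] -> max=41
step 4: append 32 -> window=[31, 41, 32] -> max=41
step 5: append 44 -> window=[41, 32, 44] -> max=44
step 6: append 44 -> window=[32, 44, 44] -> max=44
step 7: append 64 -> window=[44, 44, 64] -> max=64
step 8: append 20 -> window=[44, 64, 20] -> max=64
Window #6 max = 64

Answer: 64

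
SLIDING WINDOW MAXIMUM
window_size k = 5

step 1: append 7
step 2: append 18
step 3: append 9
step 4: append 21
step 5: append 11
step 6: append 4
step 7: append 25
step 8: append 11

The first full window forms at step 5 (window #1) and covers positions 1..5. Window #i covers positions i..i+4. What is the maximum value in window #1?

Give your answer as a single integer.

step 1: append 7 -> window=[7] (not full yet)
step 2: append 18 -> window=[7, 18] (not full yet)
step 3: append 9 -> window=[7, 18, 9] (not full yet)
step 4: append 21 -> window=[7, 18, 9, 21] (not full yet)
step 5: append 11 -> window=[7, 18, 9, 21, 11] -> max=21
Window #1 max = 21

Answer: 21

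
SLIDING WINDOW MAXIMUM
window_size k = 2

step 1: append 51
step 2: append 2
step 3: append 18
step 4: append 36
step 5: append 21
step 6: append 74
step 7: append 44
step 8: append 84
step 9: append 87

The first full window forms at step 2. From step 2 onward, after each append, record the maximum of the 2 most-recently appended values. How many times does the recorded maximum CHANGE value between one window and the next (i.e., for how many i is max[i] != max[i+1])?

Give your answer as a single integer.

Answer: 5

Derivation:
step 1: append 51 -> window=[51] (not full yet)
step 2: append 2 -> window=[51, 2] -> max=51
step 3: append 18 -> window=[2, 18] -> max=18
step 4: append 36 -> window=[18, 36] -> max=36
step 5: append 21 -> window=[36, 21] -> max=36
step 6: append 74 -> window=[21, 74] -> max=74
step 7: append 44 -> window=[74, 44] -> max=74
step 8: append 84 -> window=[44, 84] -> max=84
step 9: append 87 -> window=[84, 87] -> max=87
Recorded maximums: 51 18 36 36 74 74 84 87
Changes between consecutive maximums: 5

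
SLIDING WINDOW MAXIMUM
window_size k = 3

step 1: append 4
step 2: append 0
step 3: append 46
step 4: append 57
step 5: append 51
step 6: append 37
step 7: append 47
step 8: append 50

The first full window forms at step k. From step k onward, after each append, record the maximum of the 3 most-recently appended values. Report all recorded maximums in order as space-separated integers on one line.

Answer: 46 57 57 57 51 50

Derivation:
step 1: append 4 -> window=[4] (not full yet)
step 2: append 0 -> window=[4, 0] (not full yet)
step 3: append 46 -> window=[4, 0, 46] -> max=46
step 4: append 57 -> window=[0, 46, 57] -> max=57
step 5: append 51 -> window=[46, 57, 51] -> max=57
step 6: append 37 -> window=[57, 51, 37] -> max=57
step 7: append 47 -> window=[51, 37, 47] -> max=51
step 8: append 50 -> window=[37, 47, 50] -> max=50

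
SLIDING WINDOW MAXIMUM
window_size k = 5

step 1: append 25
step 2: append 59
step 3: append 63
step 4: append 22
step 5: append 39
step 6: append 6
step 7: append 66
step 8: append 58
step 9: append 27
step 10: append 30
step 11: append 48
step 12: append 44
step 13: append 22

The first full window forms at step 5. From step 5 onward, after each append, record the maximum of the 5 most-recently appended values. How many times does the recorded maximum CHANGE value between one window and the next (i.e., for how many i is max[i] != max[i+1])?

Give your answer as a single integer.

Answer: 3

Derivation:
step 1: append 25 -> window=[25] (not full yet)
step 2: append 59 -> window=[25, 59] (not full yet)
step 3: append 63 -> window=[25, 59, 63] (not full yet)
step 4: append 22 -> window=[25, 59, 63, 22] (not full yet)
step 5: append 39 -> window=[25, 59, 63, 22, 39] -> max=63
step 6: append 6 -> window=[59, 63, 22, 39, 6] -> max=63
step 7: append 66 -> window=[63, 22, 39, 6, 66] -> max=66
step 8: append 58 -> window=[22, 39, 6, 66, 58] -> max=66
step 9: append 27 -> window=[39, 6, 66, 58, 27] -> max=66
step 10: append 30 -> window=[6, 66, 58, 27, 30] -> max=66
step 11: append 48 -> window=[66, 58, 27, 30, 48] -> max=66
step 12: append 44 -> window=[58, 27, 30, 48, 44] -> max=58
step 13: append 22 -> window=[27, 30, 48, 44, 22] -> max=48
Recorded maximums: 63 63 66 66 66 66 66 58 48
Changes between consecutive maximums: 3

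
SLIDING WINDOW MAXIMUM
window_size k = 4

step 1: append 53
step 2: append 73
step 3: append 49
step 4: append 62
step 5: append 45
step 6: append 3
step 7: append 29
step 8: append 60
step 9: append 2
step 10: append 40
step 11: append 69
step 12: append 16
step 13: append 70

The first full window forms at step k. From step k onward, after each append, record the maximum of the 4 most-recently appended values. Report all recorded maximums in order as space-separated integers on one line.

step 1: append 53 -> window=[53] (not full yet)
step 2: append 73 -> window=[53, 73] (not full yet)
step 3: append 49 -> window=[53, 73, 49] (not full yet)
step 4: append 62 -> window=[53, 73, 49, 62] -> max=73
step 5: append 45 -> window=[73, 49, 62, 45] -> max=73
step 6: append 3 -> window=[49, 62, 45, 3] -> max=62
step 7: append 29 -> window=[62, 45, 3, 29] -> max=62
step 8: append 60 -> window=[45, 3, 29, 60] -> max=60
step 9: append 2 -> window=[3, 29, 60, 2] -> max=60
step 10: append 40 -> window=[29, 60, 2, 40] -> max=60
step 11: append 69 -> window=[60, 2, 40, 69] -> max=69
step 12: append 16 -> window=[2, 40, 69, 16] -> max=69
step 13: append 70 -> window=[40, 69, 16, 70] -> max=70

Answer: 73 73 62 62 60 60 60 69 69 70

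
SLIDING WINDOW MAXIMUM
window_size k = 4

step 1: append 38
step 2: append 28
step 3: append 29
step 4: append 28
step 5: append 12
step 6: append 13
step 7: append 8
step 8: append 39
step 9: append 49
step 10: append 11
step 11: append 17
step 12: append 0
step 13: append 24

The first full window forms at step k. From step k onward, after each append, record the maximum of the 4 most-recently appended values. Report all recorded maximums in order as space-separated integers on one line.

Answer: 38 29 29 28 39 49 49 49 49 24

Derivation:
step 1: append 38 -> window=[38] (not full yet)
step 2: append 28 -> window=[38, 28] (not full yet)
step 3: append 29 -> window=[38, 28, 29] (not full yet)
step 4: append 28 -> window=[38, 28, 29, 28] -> max=38
step 5: append 12 -> window=[28, 29, 28, 12] -> max=29
step 6: append 13 -> window=[29, 28, 12, 13] -> max=29
step 7: append 8 -> window=[28, 12, 13, 8] -> max=28
step 8: append 39 -> window=[12, 13, 8, 39] -> max=39
step 9: append 49 -> window=[13, 8, 39, 49] -> max=49
step 10: append 11 -> window=[8, 39, 49, 11] -> max=49
step 11: append 17 -> window=[39, 49, 11, 17] -> max=49
step 12: append 0 -> window=[49, 11, 17, 0] -> max=49
step 13: append 24 -> window=[11, 17, 0, 24] -> max=24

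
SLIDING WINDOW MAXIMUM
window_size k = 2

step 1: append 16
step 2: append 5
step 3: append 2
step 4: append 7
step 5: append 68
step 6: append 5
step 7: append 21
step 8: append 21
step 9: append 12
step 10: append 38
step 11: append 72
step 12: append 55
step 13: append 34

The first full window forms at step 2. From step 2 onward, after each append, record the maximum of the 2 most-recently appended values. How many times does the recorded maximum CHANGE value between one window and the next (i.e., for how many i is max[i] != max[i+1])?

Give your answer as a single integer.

step 1: append 16 -> window=[16] (not full yet)
step 2: append 5 -> window=[16, 5] -> max=16
step 3: append 2 -> window=[5, 2] -> max=5
step 4: append 7 -> window=[2, 7] -> max=7
step 5: append 68 -> window=[7, 68] -> max=68
step 6: append 5 -> window=[68, 5] -> max=68
step 7: append 21 -> window=[5, 21] -> max=21
step 8: append 21 -> window=[21, 21] -> max=21
step 9: append 12 -> window=[21, 12] -> max=21
step 10: append 38 -> window=[12, 38] -> max=38
step 11: append 72 -> window=[38, 72] -> max=72
step 12: append 55 -> window=[72, 55] -> max=72
step 13: append 34 -> window=[55, 34] -> max=55
Recorded maximums: 16 5 7 68 68 21 21 21 38 72 72 55
Changes between consecutive maximums: 7

Answer: 7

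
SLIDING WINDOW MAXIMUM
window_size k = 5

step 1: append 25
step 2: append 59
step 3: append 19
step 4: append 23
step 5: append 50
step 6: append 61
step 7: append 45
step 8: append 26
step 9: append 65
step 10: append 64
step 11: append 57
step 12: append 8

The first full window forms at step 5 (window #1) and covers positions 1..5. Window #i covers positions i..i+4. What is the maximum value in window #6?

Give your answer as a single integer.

step 1: append 25 -> window=[25] (not full yet)
step 2: append 59 -> window=[25, 59] (not full yet)
step 3: append 19 -> window=[25, 59, 19] (not full yet)
step 4: append 23 -> window=[25, 59, 19, 23] (not full yet)
step 5: append 50 -> window=[25, 59, 19, 23, 50] -> max=59
step 6: append 61 -> window=[59, 19, 23, 50, 61] -> max=61
step 7: append 45 -> window=[19, 23, 50, 61, 45] -> max=61
step 8: append 26 -> window=[23, 50, 61, 45, 26] -> max=61
step 9: append 65 -> window=[50, 61, 45, 26, 65] -> max=65
step 10: append 64 -> window=[61, 45, 26, 65, 64] -> max=65
Window #6 max = 65

Answer: 65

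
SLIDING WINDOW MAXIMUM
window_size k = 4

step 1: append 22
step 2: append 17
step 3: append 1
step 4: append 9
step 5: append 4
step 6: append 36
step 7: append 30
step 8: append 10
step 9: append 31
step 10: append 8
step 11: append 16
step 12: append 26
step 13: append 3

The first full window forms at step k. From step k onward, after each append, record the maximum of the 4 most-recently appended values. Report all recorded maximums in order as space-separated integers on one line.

step 1: append 22 -> window=[22] (not full yet)
step 2: append 17 -> window=[22, 17] (not full yet)
step 3: append 1 -> window=[22, 17, 1] (not full yet)
step 4: append 9 -> window=[22, 17, 1, 9] -> max=22
step 5: append 4 -> window=[17, 1, 9, 4] -> max=17
step 6: append 36 -> window=[1, 9, 4, 36] -> max=36
step 7: append 30 -> window=[9, 4, 36, 30] -> max=36
step 8: append 10 -> window=[4, 36, 30, 10] -> max=36
step 9: append 31 -> window=[36, 30, 10, 31] -> max=36
step 10: append 8 -> window=[30, 10, 31, 8] -> max=31
step 11: append 16 -> window=[10, 31, 8, 16] -> max=31
step 12: append 26 -> window=[31, 8, 16, 26] -> max=31
step 13: append 3 -> window=[8, 16, 26, 3] -> max=26

Answer: 22 17 36 36 36 36 31 31 31 26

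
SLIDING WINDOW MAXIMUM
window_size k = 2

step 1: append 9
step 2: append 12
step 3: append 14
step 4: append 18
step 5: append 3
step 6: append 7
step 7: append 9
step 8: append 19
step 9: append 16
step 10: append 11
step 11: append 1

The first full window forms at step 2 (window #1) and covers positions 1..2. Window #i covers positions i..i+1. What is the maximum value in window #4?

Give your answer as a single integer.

Answer: 18

Derivation:
step 1: append 9 -> window=[9] (not full yet)
step 2: append 12 -> window=[9, 12] -> max=12
step 3: append 14 -> window=[12, 14] -> max=14
step 4: append 18 -> window=[14, 18] -> max=18
step 5: append 3 -> window=[18, 3] -> max=18
Window #4 max = 18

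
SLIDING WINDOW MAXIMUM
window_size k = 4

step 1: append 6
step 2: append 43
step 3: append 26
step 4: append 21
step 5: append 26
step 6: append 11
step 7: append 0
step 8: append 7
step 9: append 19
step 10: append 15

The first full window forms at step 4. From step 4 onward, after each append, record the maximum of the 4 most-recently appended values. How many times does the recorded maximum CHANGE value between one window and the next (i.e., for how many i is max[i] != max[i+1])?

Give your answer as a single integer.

step 1: append 6 -> window=[6] (not full yet)
step 2: append 43 -> window=[6, 43] (not full yet)
step 3: append 26 -> window=[6, 43, 26] (not full yet)
step 4: append 21 -> window=[6, 43, 26, 21] -> max=43
step 5: append 26 -> window=[43, 26, 21, 26] -> max=43
step 6: append 11 -> window=[26, 21, 26, 11] -> max=26
step 7: append 0 -> window=[21, 26, 11, 0] -> max=26
step 8: append 7 -> window=[26, 11, 0, 7] -> max=26
step 9: append 19 -> window=[11, 0, 7, 19] -> max=19
step 10: append 15 -> window=[0, 7, 19, 15] -> max=19
Recorded maximums: 43 43 26 26 26 19 19
Changes between consecutive maximums: 2

Answer: 2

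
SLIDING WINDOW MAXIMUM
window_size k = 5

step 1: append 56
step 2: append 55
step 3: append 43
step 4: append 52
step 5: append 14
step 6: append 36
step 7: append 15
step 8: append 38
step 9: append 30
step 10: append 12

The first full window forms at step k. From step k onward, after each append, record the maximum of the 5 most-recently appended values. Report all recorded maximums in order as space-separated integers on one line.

step 1: append 56 -> window=[56] (not full yet)
step 2: append 55 -> window=[56, 55] (not full yet)
step 3: append 43 -> window=[56, 55, 43] (not full yet)
step 4: append 52 -> window=[56, 55, 43, 52] (not full yet)
step 5: append 14 -> window=[56, 55, 43, 52, 14] -> max=56
step 6: append 36 -> window=[55, 43, 52, 14, 36] -> max=55
step 7: append 15 -> window=[43, 52, 14, 36, 15] -> max=52
step 8: append 38 -> window=[52, 14, 36, 15, 38] -> max=52
step 9: append 30 -> window=[14, 36, 15, 38, 30] -> max=38
step 10: append 12 -> window=[36, 15, 38, 30, 12] -> max=38

Answer: 56 55 52 52 38 38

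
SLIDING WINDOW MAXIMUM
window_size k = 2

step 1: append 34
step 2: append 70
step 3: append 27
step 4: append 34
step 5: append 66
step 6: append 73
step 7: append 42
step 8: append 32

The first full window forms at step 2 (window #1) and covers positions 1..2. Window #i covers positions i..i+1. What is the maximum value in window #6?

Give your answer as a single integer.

Answer: 73

Derivation:
step 1: append 34 -> window=[34] (not full yet)
step 2: append 70 -> window=[34, 70] -> max=70
step 3: append 27 -> window=[70, 27] -> max=70
step 4: append 34 -> window=[27, 34] -> max=34
step 5: append 66 -> window=[34, 66] -> max=66
step 6: append 73 -> window=[66, 73] -> max=73
step 7: append 42 -> window=[73, 42] -> max=73
Window #6 max = 73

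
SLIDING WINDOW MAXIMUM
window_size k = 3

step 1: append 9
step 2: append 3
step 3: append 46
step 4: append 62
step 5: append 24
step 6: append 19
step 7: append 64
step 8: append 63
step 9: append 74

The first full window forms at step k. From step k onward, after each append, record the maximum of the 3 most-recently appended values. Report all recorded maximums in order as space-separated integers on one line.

step 1: append 9 -> window=[9] (not full yet)
step 2: append 3 -> window=[9, 3] (not full yet)
step 3: append 46 -> window=[9, 3, 46] -> max=46
step 4: append 62 -> window=[3, 46, 62] -> max=62
step 5: append 24 -> window=[46, 62, 24] -> max=62
step 6: append 19 -> window=[62, 24, 19] -> max=62
step 7: append 64 -> window=[24, 19, 64] -> max=64
step 8: append 63 -> window=[19, 64, 63] -> max=64
step 9: append 74 -> window=[64, 63, 74] -> max=74

Answer: 46 62 62 62 64 64 74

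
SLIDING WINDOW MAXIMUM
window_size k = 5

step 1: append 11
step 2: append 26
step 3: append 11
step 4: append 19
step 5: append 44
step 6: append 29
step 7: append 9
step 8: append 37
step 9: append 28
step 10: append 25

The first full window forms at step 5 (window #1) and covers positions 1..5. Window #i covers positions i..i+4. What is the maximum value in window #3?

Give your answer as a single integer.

step 1: append 11 -> window=[11] (not full yet)
step 2: append 26 -> window=[11, 26] (not full yet)
step 3: append 11 -> window=[11, 26, 11] (not full yet)
step 4: append 19 -> window=[11, 26, 11, 19] (not full yet)
step 5: append 44 -> window=[11, 26, 11, 19, 44] -> max=44
step 6: append 29 -> window=[26, 11, 19, 44, 29] -> max=44
step 7: append 9 -> window=[11, 19, 44, 29, 9] -> max=44
Window #3 max = 44

Answer: 44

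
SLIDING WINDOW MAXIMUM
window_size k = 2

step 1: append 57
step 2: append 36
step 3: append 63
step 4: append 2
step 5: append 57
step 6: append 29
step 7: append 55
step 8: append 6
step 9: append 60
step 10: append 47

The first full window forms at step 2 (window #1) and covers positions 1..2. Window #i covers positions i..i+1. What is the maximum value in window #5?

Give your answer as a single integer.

Answer: 57

Derivation:
step 1: append 57 -> window=[57] (not full yet)
step 2: append 36 -> window=[57, 36] -> max=57
step 3: append 63 -> window=[36, 63] -> max=63
step 4: append 2 -> window=[63, 2] -> max=63
step 5: append 57 -> window=[2, 57] -> max=57
step 6: append 29 -> window=[57, 29] -> max=57
Window #5 max = 57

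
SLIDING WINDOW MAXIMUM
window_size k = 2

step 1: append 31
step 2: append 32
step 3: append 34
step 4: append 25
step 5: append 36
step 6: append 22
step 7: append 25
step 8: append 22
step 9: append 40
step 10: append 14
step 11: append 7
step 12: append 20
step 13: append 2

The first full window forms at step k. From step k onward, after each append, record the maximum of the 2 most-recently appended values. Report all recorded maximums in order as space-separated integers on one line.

step 1: append 31 -> window=[31] (not full yet)
step 2: append 32 -> window=[31, 32] -> max=32
step 3: append 34 -> window=[32, 34] -> max=34
step 4: append 25 -> window=[34, 25] -> max=34
step 5: append 36 -> window=[25, 36] -> max=36
step 6: append 22 -> window=[36, 22] -> max=36
step 7: append 25 -> window=[22, 25] -> max=25
step 8: append 22 -> window=[25, 22] -> max=25
step 9: append 40 -> window=[22, 40] -> max=40
step 10: append 14 -> window=[40, 14] -> max=40
step 11: append 7 -> window=[14, 7] -> max=14
step 12: append 20 -> window=[7, 20] -> max=20
step 13: append 2 -> window=[20, 2] -> max=20

Answer: 32 34 34 36 36 25 25 40 40 14 20 20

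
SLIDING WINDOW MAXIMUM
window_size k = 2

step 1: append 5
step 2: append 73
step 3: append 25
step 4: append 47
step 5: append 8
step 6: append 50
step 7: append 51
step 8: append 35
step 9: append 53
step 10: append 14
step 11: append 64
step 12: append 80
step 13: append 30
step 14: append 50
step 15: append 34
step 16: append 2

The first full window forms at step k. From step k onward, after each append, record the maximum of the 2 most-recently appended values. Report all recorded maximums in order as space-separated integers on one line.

step 1: append 5 -> window=[5] (not full yet)
step 2: append 73 -> window=[5, 73] -> max=73
step 3: append 25 -> window=[73, 25] -> max=73
step 4: append 47 -> window=[25, 47] -> max=47
step 5: append 8 -> window=[47, 8] -> max=47
step 6: append 50 -> window=[8, 50] -> max=50
step 7: append 51 -> window=[50, 51] -> max=51
step 8: append 35 -> window=[51, 35] -> max=51
step 9: append 53 -> window=[35, 53] -> max=53
step 10: append 14 -> window=[53, 14] -> max=53
step 11: append 64 -> window=[14, 64] -> max=64
step 12: append 80 -> window=[64, 80] -> max=80
step 13: append 30 -> window=[80, 30] -> max=80
step 14: append 50 -> window=[30, 50] -> max=50
step 15: append 34 -> window=[50, 34] -> max=50
step 16: append 2 -> window=[34, 2] -> max=34

Answer: 73 73 47 47 50 51 51 53 53 64 80 80 50 50 34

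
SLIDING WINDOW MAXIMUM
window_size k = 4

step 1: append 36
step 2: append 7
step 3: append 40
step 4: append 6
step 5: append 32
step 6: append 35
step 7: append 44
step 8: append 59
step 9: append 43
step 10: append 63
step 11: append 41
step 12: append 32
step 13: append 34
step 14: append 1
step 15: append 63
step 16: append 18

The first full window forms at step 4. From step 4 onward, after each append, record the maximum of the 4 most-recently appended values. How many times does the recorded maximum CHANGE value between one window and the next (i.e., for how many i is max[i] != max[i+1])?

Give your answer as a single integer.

Answer: 5

Derivation:
step 1: append 36 -> window=[36] (not full yet)
step 2: append 7 -> window=[36, 7] (not full yet)
step 3: append 40 -> window=[36, 7, 40] (not full yet)
step 4: append 6 -> window=[36, 7, 40, 6] -> max=40
step 5: append 32 -> window=[7, 40, 6, 32] -> max=40
step 6: append 35 -> window=[40, 6, 32, 35] -> max=40
step 7: append 44 -> window=[6, 32, 35, 44] -> max=44
step 8: append 59 -> window=[32, 35, 44, 59] -> max=59
step 9: append 43 -> window=[35, 44, 59, 43] -> max=59
step 10: append 63 -> window=[44, 59, 43, 63] -> max=63
step 11: append 41 -> window=[59, 43, 63, 41] -> max=63
step 12: append 32 -> window=[43, 63, 41, 32] -> max=63
step 13: append 34 -> window=[63, 41, 32, 34] -> max=63
step 14: append 1 -> window=[41, 32, 34, 1] -> max=41
step 15: append 63 -> window=[32, 34, 1, 63] -> max=63
step 16: append 18 -> window=[34, 1, 63, 18] -> max=63
Recorded maximums: 40 40 40 44 59 59 63 63 63 63 41 63 63
Changes between consecutive maximums: 5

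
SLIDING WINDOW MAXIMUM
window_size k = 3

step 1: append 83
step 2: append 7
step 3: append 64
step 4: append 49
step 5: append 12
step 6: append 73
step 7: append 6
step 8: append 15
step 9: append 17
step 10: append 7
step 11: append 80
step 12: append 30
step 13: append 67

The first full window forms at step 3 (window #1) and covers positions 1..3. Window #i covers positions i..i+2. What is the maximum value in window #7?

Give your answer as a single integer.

step 1: append 83 -> window=[83] (not full yet)
step 2: append 7 -> window=[83, 7] (not full yet)
step 3: append 64 -> window=[83, 7, 64] -> max=83
step 4: append 49 -> window=[7, 64, 49] -> max=64
step 5: append 12 -> window=[64, 49, 12] -> max=64
step 6: append 73 -> window=[49, 12, 73] -> max=73
step 7: append 6 -> window=[12, 73, 6] -> max=73
step 8: append 15 -> window=[73, 6, 15] -> max=73
step 9: append 17 -> window=[6, 15, 17] -> max=17
Window #7 max = 17

Answer: 17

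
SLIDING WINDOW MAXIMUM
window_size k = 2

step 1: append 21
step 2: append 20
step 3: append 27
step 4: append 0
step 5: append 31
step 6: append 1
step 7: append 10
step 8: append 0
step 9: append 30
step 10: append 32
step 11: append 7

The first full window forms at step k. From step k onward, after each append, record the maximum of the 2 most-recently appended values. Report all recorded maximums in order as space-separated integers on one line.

Answer: 21 27 27 31 31 10 10 30 32 32

Derivation:
step 1: append 21 -> window=[21] (not full yet)
step 2: append 20 -> window=[21, 20] -> max=21
step 3: append 27 -> window=[20, 27] -> max=27
step 4: append 0 -> window=[27, 0] -> max=27
step 5: append 31 -> window=[0, 31] -> max=31
step 6: append 1 -> window=[31, 1] -> max=31
step 7: append 10 -> window=[1, 10] -> max=10
step 8: append 0 -> window=[10, 0] -> max=10
step 9: append 30 -> window=[0, 30] -> max=30
step 10: append 32 -> window=[30, 32] -> max=32
step 11: append 7 -> window=[32, 7] -> max=32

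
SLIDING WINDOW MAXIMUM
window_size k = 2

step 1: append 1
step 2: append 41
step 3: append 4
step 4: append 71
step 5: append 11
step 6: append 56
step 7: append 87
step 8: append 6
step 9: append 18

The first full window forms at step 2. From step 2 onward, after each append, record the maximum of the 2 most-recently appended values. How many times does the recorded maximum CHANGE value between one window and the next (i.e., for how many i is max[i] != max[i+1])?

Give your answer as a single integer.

step 1: append 1 -> window=[1] (not full yet)
step 2: append 41 -> window=[1, 41] -> max=41
step 3: append 4 -> window=[41, 4] -> max=41
step 4: append 71 -> window=[4, 71] -> max=71
step 5: append 11 -> window=[71, 11] -> max=71
step 6: append 56 -> window=[11, 56] -> max=56
step 7: append 87 -> window=[56, 87] -> max=87
step 8: append 6 -> window=[87, 6] -> max=87
step 9: append 18 -> window=[6, 18] -> max=18
Recorded maximums: 41 41 71 71 56 87 87 18
Changes between consecutive maximums: 4

Answer: 4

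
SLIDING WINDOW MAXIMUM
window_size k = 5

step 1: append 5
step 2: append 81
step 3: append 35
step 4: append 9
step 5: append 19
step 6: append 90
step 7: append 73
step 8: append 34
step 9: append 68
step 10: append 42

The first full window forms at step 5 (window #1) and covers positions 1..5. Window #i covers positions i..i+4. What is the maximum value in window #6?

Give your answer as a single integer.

step 1: append 5 -> window=[5] (not full yet)
step 2: append 81 -> window=[5, 81] (not full yet)
step 3: append 35 -> window=[5, 81, 35] (not full yet)
step 4: append 9 -> window=[5, 81, 35, 9] (not full yet)
step 5: append 19 -> window=[5, 81, 35, 9, 19] -> max=81
step 6: append 90 -> window=[81, 35, 9, 19, 90] -> max=90
step 7: append 73 -> window=[35, 9, 19, 90, 73] -> max=90
step 8: append 34 -> window=[9, 19, 90, 73, 34] -> max=90
step 9: append 68 -> window=[19, 90, 73, 34, 68] -> max=90
step 10: append 42 -> window=[90, 73, 34, 68, 42] -> max=90
Window #6 max = 90

Answer: 90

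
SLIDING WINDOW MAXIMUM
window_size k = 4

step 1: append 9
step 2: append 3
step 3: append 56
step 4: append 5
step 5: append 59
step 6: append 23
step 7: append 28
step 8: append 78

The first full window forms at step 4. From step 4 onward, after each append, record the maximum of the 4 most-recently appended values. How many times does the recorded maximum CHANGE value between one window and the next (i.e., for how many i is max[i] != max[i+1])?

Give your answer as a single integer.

Answer: 2

Derivation:
step 1: append 9 -> window=[9] (not full yet)
step 2: append 3 -> window=[9, 3] (not full yet)
step 3: append 56 -> window=[9, 3, 56] (not full yet)
step 4: append 5 -> window=[9, 3, 56, 5] -> max=56
step 5: append 59 -> window=[3, 56, 5, 59] -> max=59
step 6: append 23 -> window=[56, 5, 59, 23] -> max=59
step 7: append 28 -> window=[5, 59, 23, 28] -> max=59
step 8: append 78 -> window=[59, 23, 28, 78] -> max=78
Recorded maximums: 56 59 59 59 78
Changes between consecutive maximums: 2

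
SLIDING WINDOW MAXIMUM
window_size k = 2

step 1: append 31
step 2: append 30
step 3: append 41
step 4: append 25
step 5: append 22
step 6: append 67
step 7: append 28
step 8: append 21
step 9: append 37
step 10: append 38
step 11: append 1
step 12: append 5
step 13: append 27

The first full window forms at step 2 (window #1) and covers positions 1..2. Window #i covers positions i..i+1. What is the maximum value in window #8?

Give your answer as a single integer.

Answer: 37

Derivation:
step 1: append 31 -> window=[31] (not full yet)
step 2: append 30 -> window=[31, 30] -> max=31
step 3: append 41 -> window=[30, 41] -> max=41
step 4: append 25 -> window=[41, 25] -> max=41
step 5: append 22 -> window=[25, 22] -> max=25
step 6: append 67 -> window=[22, 67] -> max=67
step 7: append 28 -> window=[67, 28] -> max=67
step 8: append 21 -> window=[28, 21] -> max=28
step 9: append 37 -> window=[21, 37] -> max=37
Window #8 max = 37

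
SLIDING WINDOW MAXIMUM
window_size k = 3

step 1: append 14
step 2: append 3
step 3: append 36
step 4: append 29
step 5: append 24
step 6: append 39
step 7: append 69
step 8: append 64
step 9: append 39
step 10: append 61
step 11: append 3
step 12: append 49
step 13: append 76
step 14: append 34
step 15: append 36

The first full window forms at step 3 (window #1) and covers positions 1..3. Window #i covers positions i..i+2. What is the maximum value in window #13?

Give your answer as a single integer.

step 1: append 14 -> window=[14] (not full yet)
step 2: append 3 -> window=[14, 3] (not full yet)
step 3: append 36 -> window=[14, 3, 36] -> max=36
step 4: append 29 -> window=[3, 36, 29] -> max=36
step 5: append 24 -> window=[36, 29, 24] -> max=36
step 6: append 39 -> window=[29, 24, 39] -> max=39
step 7: append 69 -> window=[24, 39, 69] -> max=69
step 8: append 64 -> window=[39, 69, 64] -> max=69
step 9: append 39 -> window=[69, 64, 39] -> max=69
step 10: append 61 -> window=[64, 39, 61] -> max=64
step 11: append 3 -> window=[39, 61, 3] -> max=61
step 12: append 49 -> window=[61, 3, 49] -> max=61
step 13: append 76 -> window=[3, 49, 76] -> max=76
step 14: append 34 -> window=[49, 76, 34] -> max=76
step 15: append 36 -> window=[76, 34, 36] -> max=76
Window #13 max = 76

Answer: 76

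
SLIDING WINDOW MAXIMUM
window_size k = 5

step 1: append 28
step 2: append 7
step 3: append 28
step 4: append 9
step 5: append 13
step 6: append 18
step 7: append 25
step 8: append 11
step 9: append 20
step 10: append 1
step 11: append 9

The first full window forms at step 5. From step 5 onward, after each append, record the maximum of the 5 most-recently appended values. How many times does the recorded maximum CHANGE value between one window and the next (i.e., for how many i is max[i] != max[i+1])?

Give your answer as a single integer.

Answer: 1

Derivation:
step 1: append 28 -> window=[28] (not full yet)
step 2: append 7 -> window=[28, 7] (not full yet)
step 3: append 28 -> window=[28, 7, 28] (not full yet)
step 4: append 9 -> window=[28, 7, 28, 9] (not full yet)
step 5: append 13 -> window=[28, 7, 28, 9, 13] -> max=28
step 6: append 18 -> window=[7, 28, 9, 13, 18] -> max=28
step 7: append 25 -> window=[28, 9, 13, 18, 25] -> max=28
step 8: append 11 -> window=[9, 13, 18, 25, 11] -> max=25
step 9: append 20 -> window=[13, 18, 25, 11, 20] -> max=25
step 10: append 1 -> window=[18, 25, 11, 20, 1] -> max=25
step 11: append 9 -> window=[25, 11, 20, 1, 9] -> max=25
Recorded maximums: 28 28 28 25 25 25 25
Changes between consecutive maximums: 1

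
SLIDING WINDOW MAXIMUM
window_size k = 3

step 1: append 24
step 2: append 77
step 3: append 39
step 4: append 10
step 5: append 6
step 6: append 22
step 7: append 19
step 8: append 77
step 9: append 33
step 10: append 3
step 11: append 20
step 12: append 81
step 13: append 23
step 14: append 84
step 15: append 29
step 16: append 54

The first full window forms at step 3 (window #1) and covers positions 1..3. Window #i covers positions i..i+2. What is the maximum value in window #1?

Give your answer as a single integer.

Answer: 77

Derivation:
step 1: append 24 -> window=[24] (not full yet)
step 2: append 77 -> window=[24, 77] (not full yet)
step 3: append 39 -> window=[24, 77, 39] -> max=77
Window #1 max = 77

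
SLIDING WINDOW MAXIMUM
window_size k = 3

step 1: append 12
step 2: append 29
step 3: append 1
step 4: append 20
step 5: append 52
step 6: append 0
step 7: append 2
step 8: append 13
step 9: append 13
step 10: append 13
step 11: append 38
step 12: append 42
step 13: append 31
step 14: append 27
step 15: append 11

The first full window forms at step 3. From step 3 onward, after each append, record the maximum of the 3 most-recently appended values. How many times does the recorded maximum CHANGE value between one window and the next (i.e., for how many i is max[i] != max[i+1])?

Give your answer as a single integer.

Answer: 5

Derivation:
step 1: append 12 -> window=[12] (not full yet)
step 2: append 29 -> window=[12, 29] (not full yet)
step 3: append 1 -> window=[12, 29, 1] -> max=29
step 4: append 20 -> window=[29, 1, 20] -> max=29
step 5: append 52 -> window=[1, 20, 52] -> max=52
step 6: append 0 -> window=[20, 52, 0] -> max=52
step 7: append 2 -> window=[52, 0, 2] -> max=52
step 8: append 13 -> window=[0, 2, 13] -> max=13
step 9: append 13 -> window=[2, 13, 13] -> max=13
step 10: append 13 -> window=[13, 13, 13] -> max=13
step 11: append 38 -> window=[13, 13, 38] -> max=38
step 12: append 42 -> window=[13, 38, 42] -> max=42
step 13: append 31 -> window=[38, 42, 31] -> max=42
step 14: append 27 -> window=[42, 31, 27] -> max=42
step 15: append 11 -> window=[31, 27, 11] -> max=31
Recorded maximums: 29 29 52 52 52 13 13 13 38 42 42 42 31
Changes between consecutive maximums: 5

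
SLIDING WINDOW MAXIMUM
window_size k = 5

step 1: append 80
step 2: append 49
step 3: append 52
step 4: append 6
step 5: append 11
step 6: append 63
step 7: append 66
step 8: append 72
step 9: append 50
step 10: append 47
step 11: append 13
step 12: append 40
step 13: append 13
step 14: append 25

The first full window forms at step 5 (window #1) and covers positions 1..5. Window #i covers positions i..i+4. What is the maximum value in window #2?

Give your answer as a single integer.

step 1: append 80 -> window=[80] (not full yet)
step 2: append 49 -> window=[80, 49] (not full yet)
step 3: append 52 -> window=[80, 49, 52] (not full yet)
step 4: append 6 -> window=[80, 49, 52, 6] (not full yet)
step 5: append 11 -> window=[80, 49, 52, 6, 11] -> max=80
step 6: append 63 -> window=[49, 52, 6, 11, 63] -> max=63
Window #2 max = 63

Answer: 63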